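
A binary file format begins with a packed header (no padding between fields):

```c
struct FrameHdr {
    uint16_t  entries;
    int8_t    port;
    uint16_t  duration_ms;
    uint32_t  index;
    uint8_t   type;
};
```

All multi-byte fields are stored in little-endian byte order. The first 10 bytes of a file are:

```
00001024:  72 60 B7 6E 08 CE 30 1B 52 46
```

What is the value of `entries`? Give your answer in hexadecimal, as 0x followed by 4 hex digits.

`entries` is the first field, at byte offset 0, occupying 2 bytes.
Bytes at offsets 0..1: 72 60.
Little-endian stores the least-significant byte at the lowest address.
Reassemble most-significant byte first: 60 72 → 0x6072.

0x6072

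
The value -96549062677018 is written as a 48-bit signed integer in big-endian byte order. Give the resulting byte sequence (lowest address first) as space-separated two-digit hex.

A8 30 6B 6A 6D E6

Two's complement of -96549062677018 in 48 bits: 96549062677018 = 0x57CF9495921A; invert → 0xA8306B6A6DE5; add 1 → 0xA8306B6A6DE6.
Split into bytes (most-significant first): A8 30 6B 6A 6D E6.
In big-endian order the high byte comes first in memory.
So the memory order matches the most-significant-first order: A8 30 6B 6A 6D E6.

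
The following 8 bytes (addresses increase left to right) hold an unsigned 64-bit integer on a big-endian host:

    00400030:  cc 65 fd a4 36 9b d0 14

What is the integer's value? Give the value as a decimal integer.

Big-endian: lowest address holds the most-significant byte.
The bytes are already most-significant first: 0xCC65FDA4369BD014.
0xCC65FDA4369BD014 = 14728457038117720084.

14728457038117720084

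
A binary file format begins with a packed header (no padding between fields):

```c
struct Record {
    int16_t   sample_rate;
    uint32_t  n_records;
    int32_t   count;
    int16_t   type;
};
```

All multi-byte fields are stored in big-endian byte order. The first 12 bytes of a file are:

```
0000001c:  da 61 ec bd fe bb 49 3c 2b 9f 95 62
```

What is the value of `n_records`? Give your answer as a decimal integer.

3971874491

`n_records` follows `sample_rate` (2 bytes), so it starts at byte offset 2 and occupies 4 bytes.
Bytes at offsets 2..5: EC BD FE BB.
In big-endian order the high byte comes first in memory.
The bytes are already most-significant first: 0xECBDFEBB.
0xECBDFEBB = 3971874491.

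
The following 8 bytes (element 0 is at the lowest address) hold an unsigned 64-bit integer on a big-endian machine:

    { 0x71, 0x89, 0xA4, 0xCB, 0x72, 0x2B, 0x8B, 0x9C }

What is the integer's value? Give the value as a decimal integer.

8181251391795989404

In big-endian order the high byte comes first in memory.
The bytes are already most-significant first: 0x7189A4CB722B8B9C.
0x7189A4CB722B8B9C = 8181251391795989404.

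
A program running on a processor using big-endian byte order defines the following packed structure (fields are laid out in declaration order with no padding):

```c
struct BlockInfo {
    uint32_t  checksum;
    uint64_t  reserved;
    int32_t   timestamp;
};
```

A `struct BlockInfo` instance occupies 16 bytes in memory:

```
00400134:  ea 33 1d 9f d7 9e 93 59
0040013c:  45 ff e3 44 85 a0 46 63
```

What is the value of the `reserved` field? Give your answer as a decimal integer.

15537017776110560068

`reserved` follows `checksum` (4 bytes), so it starts at byte offset 4 and occupies 8 bytes.
Bytes at offsets 4..11: D7 9E 93 59 45 FF E3 44.
Big-endian stores the most-significant byte at the lowest address.
The bytes are already most-significant first: 0xD79E935945FFE344.
0xD79E935945FFE344 = 15537017776110560068.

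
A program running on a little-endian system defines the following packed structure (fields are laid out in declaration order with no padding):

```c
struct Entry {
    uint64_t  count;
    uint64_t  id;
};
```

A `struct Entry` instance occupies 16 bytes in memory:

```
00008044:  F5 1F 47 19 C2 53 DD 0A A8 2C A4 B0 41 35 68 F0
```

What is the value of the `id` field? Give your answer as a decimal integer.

17323154522933308584

`id` follows `count` (8 bytes), so it starts at byte offset 8 and occupies 8 bytes.
Bytes at offsets 8..15: A8 2C A4 B0 41 35 68 F0.
Little-endian stores the least-significant byte at the lowest address.
Reassemble most-significant byte first: F0 68 35 41 B0 A4 2C A8 → 0xF0683541B0A42CA8.
0xF0683541B0A42CA8 = 17323154522933308584.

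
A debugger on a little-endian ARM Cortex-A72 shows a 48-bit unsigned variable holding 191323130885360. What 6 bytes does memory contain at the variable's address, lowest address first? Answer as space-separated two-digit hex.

191323130885360 in hexadecimal, padded to 48 bits, is 0xAE01E340F4F0.
Split into bytes (most-significant first): AE 01 E3 40 F4 F0.
In little-endian order the low byte comes first in memory.
So at ascending addresses the bytes are F0 F4 40 E3 01 AE.

F0 F4 40 E3 01 AE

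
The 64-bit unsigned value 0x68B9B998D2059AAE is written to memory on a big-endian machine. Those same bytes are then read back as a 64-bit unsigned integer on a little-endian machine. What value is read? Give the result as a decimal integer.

12581374911076481384

Stored big-endian, the bytes at ascending addresses are 68 B9 B9 98 D2 05 9A AE.
Read back as little-endian, the first byte is least significant, giving 0xAE9A05D298B9B968.
0xAE9A05D298B9B968 = 12581374911076481384.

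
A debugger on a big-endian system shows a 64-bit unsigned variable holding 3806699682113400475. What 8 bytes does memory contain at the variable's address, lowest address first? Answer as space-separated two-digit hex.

34 D4 1D 31 2E F6 2E 9B

3806699682113400475 in hexadecimal, padded to 64 bits, is 0x34D41D312EF62E9B.
Split into bytes (most-significant first): 34 D4 1D 31 2E F6 2E 9B.
Big-endian stores the most-significant byte at the lowest address.
So the memory order matches the most-significant-first order: 34 D4 1D 31 2E F6 2E 9B.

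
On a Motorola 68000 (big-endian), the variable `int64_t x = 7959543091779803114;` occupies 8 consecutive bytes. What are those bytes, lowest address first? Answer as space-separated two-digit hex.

7959543091779803114 in hexadecimal, padded to 64 bits, is 0x6E75FA453FF317EA.
Split into bytes (most-significant first): 6E 75 FA 45 3F F3 17 EA.
In big-endian order the high byte comes first in memory.
So the memory order matches the most-significant-first order: 6E 75 FA 45 3F F3 17 EA.

6E 75 FA 45 3F F3 17 EA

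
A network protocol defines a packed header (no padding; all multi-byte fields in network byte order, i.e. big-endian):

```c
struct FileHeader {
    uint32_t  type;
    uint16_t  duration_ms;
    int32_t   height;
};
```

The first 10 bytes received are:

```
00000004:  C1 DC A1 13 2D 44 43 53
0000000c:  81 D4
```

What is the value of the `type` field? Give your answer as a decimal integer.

3252461843

`type` is the first field, at byte offset 0, occupying 4 bytes.
Bytes at offsets 0..3: C1 DC A1 13.
Big-endian stores the most-significant byte at the lowest address.
The bytes are already most-significant first: 0xC1DCA113.
0xC1DCA113 = 3252461843.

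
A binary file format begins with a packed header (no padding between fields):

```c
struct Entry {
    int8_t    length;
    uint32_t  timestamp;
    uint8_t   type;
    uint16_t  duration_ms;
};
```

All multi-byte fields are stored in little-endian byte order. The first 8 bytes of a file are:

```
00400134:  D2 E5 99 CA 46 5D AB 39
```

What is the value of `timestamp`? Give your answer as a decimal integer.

`timestamp` follows `length` (1 byte), so it starts at byte offset 1 and occupies 4 bytes.
Bytes at offsets 1..4: E5 99 CA 46.
Little-endian: lowest address holds the least-significant byte.
Reassemble most-significant byte first: 46 CA 99 E5 → 0x46CA99E5.
0x46CA99E5 = 1187682789.

1187682789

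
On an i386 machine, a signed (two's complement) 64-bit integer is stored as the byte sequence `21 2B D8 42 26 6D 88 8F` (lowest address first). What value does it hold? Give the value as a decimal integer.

-8104107518355559647

Little-endian stores the least-significant byte at the lowest address.
Reassemble most-significant byte first: 8F 88 6D 26 42 D8 2B 21 → 0x8F886D2642D82B21.
Top bit is set, so as a signed 64-bit value this is 0x8F886D2642D82B21 − 2^64 = -8104107518355559647.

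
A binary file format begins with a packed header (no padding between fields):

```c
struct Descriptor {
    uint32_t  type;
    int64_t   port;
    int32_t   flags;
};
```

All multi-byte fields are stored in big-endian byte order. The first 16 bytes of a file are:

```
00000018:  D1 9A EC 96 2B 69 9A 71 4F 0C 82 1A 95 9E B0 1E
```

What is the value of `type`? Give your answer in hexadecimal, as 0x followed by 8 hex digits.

0xD19AEC96

`type` is the first field, at byte offset 0, occupying 4 bytes.
Bytes at offsets 0..3: D1 9A EC 96.
Big-endian: lowest address holds the most-significant byte.
The bytes are already most-significant first: 0xD19AEC96.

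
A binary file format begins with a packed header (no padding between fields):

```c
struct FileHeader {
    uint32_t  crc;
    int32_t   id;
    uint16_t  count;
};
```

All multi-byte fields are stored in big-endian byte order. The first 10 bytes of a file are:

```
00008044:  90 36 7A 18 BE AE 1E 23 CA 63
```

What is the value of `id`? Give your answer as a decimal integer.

`id` follows `crc` (4 bytes), so it starts at byte offset 4 and occupies 4 bytes.
Bytes at offsets 4..7: BE AE 1E 23.
In big-endian order the high byte comes first in memory.
The bytes are already most-significant first: 0xBEAE1E23.
Top bit is set, so as a signed 32-bit value this is 0xBEAE1E23 − 2^32 = -1095885277.

-1095885277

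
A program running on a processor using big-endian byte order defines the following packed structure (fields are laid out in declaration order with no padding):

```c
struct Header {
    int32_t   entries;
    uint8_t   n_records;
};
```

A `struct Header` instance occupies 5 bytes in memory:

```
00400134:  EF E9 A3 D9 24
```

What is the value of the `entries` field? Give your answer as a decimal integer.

`entries` is the first field, at byte offset 0, occupying 4 bytes.
Bytes at offsets 0..3: EF E9 A3 D9.
In big-endian order the high byte comes first in memory.
The bytes are already most-significant first: 0xEFE9A3D9.
Top bit is set, so as a signed 32-bit value this is 0xEFE9A3D9 − 2^32 = -269900839.

-269900839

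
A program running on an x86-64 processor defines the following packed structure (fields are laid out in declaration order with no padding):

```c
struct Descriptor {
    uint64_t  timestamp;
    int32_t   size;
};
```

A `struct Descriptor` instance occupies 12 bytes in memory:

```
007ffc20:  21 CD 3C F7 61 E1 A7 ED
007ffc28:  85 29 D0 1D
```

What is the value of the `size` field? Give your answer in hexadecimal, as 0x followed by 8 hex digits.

`size` follows `timestamp` (8 bytes), so it starts at byte offset 8 and occupies 4 bytes.
Bytes at offsets 8..11: 85 29 D0 1D.
Little-endian: lowest address holds the least-significant byte.
Reassemble most-significant byte first: 1D D0 29 85 → 0x1DD02985.

0x1DD02985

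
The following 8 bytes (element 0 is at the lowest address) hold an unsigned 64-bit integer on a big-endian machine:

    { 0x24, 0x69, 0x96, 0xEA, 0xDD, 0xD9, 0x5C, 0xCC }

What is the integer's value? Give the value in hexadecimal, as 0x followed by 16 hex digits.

0x246996EADDD95CCC

In big-endian order the high byte comes first in memory.
The bytes are already most-significant first: 0x246996EADDD95CCC.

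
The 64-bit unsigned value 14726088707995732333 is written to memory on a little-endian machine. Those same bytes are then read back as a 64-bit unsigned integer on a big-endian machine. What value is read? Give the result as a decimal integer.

7857086326566510028

14726088707995732333 in 64-bit hexadecimal is 0xCC5D93A862FA096D.
Stored little-endian, the bytes at ascending addresses are 6D 09 FA 62 A8 93 5D CC.
Read back as big-endian, the last byte is least significant, giving 0x6D09FA62A8935DCC.
0x6D09FA62A8935DCC = 7857086326566510028.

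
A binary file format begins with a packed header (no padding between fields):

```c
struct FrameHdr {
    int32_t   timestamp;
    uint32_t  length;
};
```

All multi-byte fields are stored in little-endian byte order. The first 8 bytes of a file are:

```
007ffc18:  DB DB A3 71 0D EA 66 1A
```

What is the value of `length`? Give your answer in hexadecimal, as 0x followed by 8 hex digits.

`length` follows `timestamp` (4 bytes), so it starts at byte offset 4 and occupies 4 bytes.
Bytes at offsets 4..7: 0D EA 66 1A.
Little-endian stores the least-significant byte at the lowest address.
Reassemble most-significant byte first: 1A 66 EA 0D → 0x1A66EA0D.

0x1A66EA0D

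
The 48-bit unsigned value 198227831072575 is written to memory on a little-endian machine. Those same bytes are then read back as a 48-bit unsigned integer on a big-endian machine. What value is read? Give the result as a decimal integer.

69988446849460

198227831072575 in 48-bit hexadecimal is 0xB4498374A73F.
Stored little-endian, the bytes at ascending addresses are 3F A7 74 83 49 B4.
Read back as big-endian, the last byte is least significant, giving 0x3FA7748349B4.
0x3FA7748349B4 = 69988446849460.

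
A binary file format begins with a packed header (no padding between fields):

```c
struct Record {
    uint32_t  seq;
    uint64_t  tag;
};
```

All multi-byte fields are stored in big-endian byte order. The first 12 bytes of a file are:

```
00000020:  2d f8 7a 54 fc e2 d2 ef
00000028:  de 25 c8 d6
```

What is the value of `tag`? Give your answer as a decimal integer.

18222358969960483030

`tag` follows `seq` (4 bytes), so it starts at byte offset 4 and occupies 8 bytes.
Bytes at offsets 4..11: FC E2 D2 EF DE 25 C8 D6.
Big-endian stores the most-significant byte at the lowest address.
The bytes are already most-significant first: 0xFCE2D2EFDE25C8D6.
0xFCE2D2EFDE25C8D6 = 18222358969960483030.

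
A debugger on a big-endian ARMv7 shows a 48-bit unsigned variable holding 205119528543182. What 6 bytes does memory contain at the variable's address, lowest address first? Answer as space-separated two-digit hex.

BA 8E 1C A2 A3 CE

205119528543182 in hexadecimal, padded to 48 bits, is 0xBA8E1CA2A3CE.
Split into bytes (most-significant first): BA 8E 1C A2 A3 CE.
In big-endian order the high byte comes first in memory.
So the memory order matches the most-significant-first order: BA 8E 1C A2 A3 CE.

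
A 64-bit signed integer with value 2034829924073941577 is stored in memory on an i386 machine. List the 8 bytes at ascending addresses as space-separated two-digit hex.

49 2A C3 F2 08 2B 3D 1C

2034829924073941577 in hexadecimal, padded to 64 bits, is 0x1C3D2B08F2C32A49.
Split into bytes (most-significant first): 1C 3D 2B 08 F2 C3 2A 49.
Little-endian: lowest address holds the least-significant byte.
So at ascending addresses the bytes are 49 2A C3 F2 08 2B 3D 1C.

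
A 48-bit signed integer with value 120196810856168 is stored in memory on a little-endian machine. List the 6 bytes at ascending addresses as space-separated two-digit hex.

120196810856168 in hexadecimal, padded to 48 bits, is 0x6D518036D6E8.
Split into bytes (most-significant first): 6D 51 80 36 D6 E8.
In little-endian order the low byte comes first in memory.
So at ascending addresses the bytes are E8 D6 36 80 51 6D.

E8 D6 36 80 51 6D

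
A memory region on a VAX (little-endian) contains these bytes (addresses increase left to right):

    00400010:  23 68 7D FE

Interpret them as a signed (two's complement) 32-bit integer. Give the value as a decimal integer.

-25335773

In little-endian order the low byte comes first in memory.
Reassemble most-significant byte first: FE 7D 68 23 → 0xFE7D6823.
Top bit is set, so as a signed 32-bit value this is 0xFE7D6823 − 2^32 = -25335773.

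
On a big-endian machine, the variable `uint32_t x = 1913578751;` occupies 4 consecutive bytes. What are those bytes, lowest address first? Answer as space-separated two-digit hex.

72 0E E4 FF

1913578751 in hexadecimal, padded to 32 bits, is 0x720EE4FF.
Split into bytes (most-significant first): 72 0E E4 FF.
In big-endian order the high byte comes first in memory.
So the memory order matches the most-significant-first order: 72 0E E4 FF.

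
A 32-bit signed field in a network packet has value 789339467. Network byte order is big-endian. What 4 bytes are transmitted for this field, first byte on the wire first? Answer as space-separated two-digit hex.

789339467 in hexadecimal, padded to 32 bits, is 0x2F0C5D4B.
Split into bytes (most-significant first): 2F 0C 5D 4B.
Big-endian: lowest address holds the most-significant byte.
So the memory order matches the most-significant-first order: 2F 0C 5D 4B.

2F 0C 5D 4B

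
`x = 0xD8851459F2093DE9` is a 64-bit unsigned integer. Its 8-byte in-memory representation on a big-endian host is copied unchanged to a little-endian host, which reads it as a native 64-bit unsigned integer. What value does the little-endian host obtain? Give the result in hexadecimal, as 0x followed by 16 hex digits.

Stored big-endian, the bytes at ascending addresses are D8 85 14 59 F2 09 3D E9.
Read back as little-endian, the first byte is least significant, giving 0xE93D09F2591485D8.

0xE93D09F2591485D8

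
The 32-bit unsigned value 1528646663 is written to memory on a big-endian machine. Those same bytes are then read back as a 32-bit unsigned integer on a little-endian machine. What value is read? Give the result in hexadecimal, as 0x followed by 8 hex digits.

0x074C1D5B

1528646663 in 32-bit hexadecimal is 0x5B1D4C07.
Stored big-endian, the bytes at ascending addresses are 5B 1D 4C 07.
Read back as little-endian, the first byte is least significant, giving 0x074C1D5B.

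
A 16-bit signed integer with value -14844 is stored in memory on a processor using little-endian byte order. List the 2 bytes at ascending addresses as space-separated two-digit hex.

04 C6

Two's complement of -14844 in 16 bits: 14844 = 0x39FC; invert → 0xC603; add 1 → 0xC604.
Split into bytes (most-significant first): C6 04.
In little-endian order the low byte comes first in memory.
So at ascending addresses the bytes are 04 C6.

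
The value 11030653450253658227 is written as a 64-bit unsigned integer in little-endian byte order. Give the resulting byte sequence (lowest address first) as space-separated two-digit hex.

11030653450253658227 in hexadecimal, padded to 64 bits, is 0x9914C0DEBECE6873.
Split into bytes (most-significant first): 99 14 C0 DE BE CE 68 73.
In little-endian order the low byte comes first in memory.
So at ascending addresses the bytes are 73 68 CE BE DE C0 14 99.

73 68 CE BE DE C0 14 99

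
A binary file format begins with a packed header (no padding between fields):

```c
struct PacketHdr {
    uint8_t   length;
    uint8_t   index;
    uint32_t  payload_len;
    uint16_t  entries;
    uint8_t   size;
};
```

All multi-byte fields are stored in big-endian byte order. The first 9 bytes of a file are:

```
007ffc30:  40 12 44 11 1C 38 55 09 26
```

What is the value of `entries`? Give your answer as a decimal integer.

`entries` follows `length` (1 B), `index` (1 B), `payload_len` (4 B), so it starts at offset 1 + 1 + 4 = 6 and occupies 2 bytes.
Bytes at offsets 6..7: 55 09.
Big-endian stores the most-significant byte at the lowest address.
The bytes are already most-significant first: 0x5509.
0x5509 = 21769.

21769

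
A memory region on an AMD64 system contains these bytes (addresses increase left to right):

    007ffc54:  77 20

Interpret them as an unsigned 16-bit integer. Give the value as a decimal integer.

8311

In little-endian order the low byte comes first in memory.
Reassemble most-significant byte first: 20 77 → 0x2077.
0x2077 = 8311.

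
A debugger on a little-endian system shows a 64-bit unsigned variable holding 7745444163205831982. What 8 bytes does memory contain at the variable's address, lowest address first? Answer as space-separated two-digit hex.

7745444163205831982 in hexadecimal, padded to 64 bits, is 0x6B7D586DE7819D2E.
Split into bytes (most-significant first): 6B 7D 58 6D E7 81 9D 2E.
Little-endian: lowest address holds the least-significant byte.
So at ascending addresses the bytes are 2E 9D 81 E7 6D 58 7D 6B.

2E 9D 81 E7 6D 58 7D 6B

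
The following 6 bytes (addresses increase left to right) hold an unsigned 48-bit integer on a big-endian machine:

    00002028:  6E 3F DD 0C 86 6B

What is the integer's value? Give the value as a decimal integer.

121220570580587

In big-endian order the high byte comes first in memory.
The bytes are already most-significant first: 0x6E3FDD0C866B.
0x6E3FDD0C866B = 121220570580587.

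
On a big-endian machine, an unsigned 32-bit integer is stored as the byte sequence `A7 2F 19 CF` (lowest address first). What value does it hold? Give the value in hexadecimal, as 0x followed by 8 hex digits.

0xA72F19CF

Big-endian: lowest address holds the most-significant byte.
The bytes are already most-significant first: 0xA72F19CF.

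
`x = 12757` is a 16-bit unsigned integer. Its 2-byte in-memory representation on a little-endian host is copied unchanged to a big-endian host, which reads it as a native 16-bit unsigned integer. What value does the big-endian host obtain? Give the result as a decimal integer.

12757 in 16-bit hexadecimal is 0x31D5.
Stored little-endian, the bytes at ascending addresses are D5 31.
Read back as big-endian, the last byte is least significant, giving 0xD531.
0xD531 = 54577.

54577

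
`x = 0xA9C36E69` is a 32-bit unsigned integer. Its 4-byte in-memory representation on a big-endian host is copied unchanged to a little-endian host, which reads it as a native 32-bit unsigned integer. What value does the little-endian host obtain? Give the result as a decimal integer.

1768866729

Stored big-endian, the bytes at ascending addresses are A9 C3 6E 69.
Read back as little-endian, the first byte is least significant, giving 0x696EC3A9.
0x696EC3A9 = 1768866729.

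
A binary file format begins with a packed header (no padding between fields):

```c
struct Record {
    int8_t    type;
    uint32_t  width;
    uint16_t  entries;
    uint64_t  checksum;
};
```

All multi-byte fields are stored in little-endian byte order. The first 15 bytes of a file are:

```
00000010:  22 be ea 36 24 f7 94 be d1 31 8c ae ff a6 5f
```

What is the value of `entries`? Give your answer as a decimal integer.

`entries` follows `type` (1 B), `width` (4 B), so it starts at offset 1 + 4 = 5 and occupies 2 bytes.
Bytes at offsets 5..6: F7 94.
Little-endian: lowest address holds the least-significant byte.
Reassemble most-significant byte first: 94 F7 → 0x94F7.
0x94F7 = 38135.

38135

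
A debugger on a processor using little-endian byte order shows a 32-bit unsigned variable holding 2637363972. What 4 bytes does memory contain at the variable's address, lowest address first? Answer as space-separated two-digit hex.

2637363972 in hexadecimal, padded to 32 bits, is 0x9D32FB04.
Split into bytes (most-significant first): 9D 32 FB 04.
Little-endian stores the least-significant byte at the lowest address.
So at ascending addresses the bytes are 04 FB 32 9D.

04 FB 32 9D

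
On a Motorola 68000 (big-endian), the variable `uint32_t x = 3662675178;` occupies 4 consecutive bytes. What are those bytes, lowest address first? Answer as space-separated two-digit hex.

DA 4F FC EA

3662675178 in hexadecimal, padded to 32 bits, is 0xDA4FFCEA.
Split into bytes (most-significant first): DA 4F FC EA.
Big-endian stores the most-significant byte at the lowest address.
So the memory order matches the most-significant-first order: DA 4F FC EA.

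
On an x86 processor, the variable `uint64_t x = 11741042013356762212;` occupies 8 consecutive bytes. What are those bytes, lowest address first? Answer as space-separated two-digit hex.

11741042013356762212 in hexadecimal, padded to 64 bits, is 0xA2F08F8123112464.
Split into bytes (most-significant first): A2 F0 8F 81 23 11 24 64.
In little-endian order the low byte comes first in memory.
So at ascending addresses the bytes are 64 24 11 23 81 8F F0 A2.

64 24 11 23 81 8F F0 A2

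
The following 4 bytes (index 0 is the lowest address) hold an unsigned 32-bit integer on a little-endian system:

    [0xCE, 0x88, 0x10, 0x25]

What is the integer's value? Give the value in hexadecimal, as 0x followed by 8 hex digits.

0x251088CE

In little-endian order the low byte comes first in memory.
Reassemble most-significant byte first: 25 10 88 CE → 0x251088CE.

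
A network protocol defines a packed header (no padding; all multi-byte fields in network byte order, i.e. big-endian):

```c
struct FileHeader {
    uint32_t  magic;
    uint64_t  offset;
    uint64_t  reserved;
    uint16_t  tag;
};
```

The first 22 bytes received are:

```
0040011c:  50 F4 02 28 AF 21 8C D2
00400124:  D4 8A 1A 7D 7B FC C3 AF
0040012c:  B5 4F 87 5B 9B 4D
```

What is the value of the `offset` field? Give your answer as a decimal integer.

`offset` follows `magic` (4 bytes), so it starts at byte offset 4 and occupies 8 bytes.
Bytes at offsets 4..11: AF 21 8C D2 D4 8A 1A 7D.
Big-endian: lowest address holds the most-significant byte.
The bytes are already most-significant first: 0xAF218CD2D48A1A7D.
0xAF218CD2D48A1A7D = 12619522468005681789.

12619522468005681789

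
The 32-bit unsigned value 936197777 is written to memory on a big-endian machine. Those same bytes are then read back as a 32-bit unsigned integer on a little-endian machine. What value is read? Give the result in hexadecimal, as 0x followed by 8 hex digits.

936197777 in 32-bit hexadecimal is 0x37CD3E91.
Stored big-endian, the bytes at ascending addresses are 37 CD 3E 91.
Read back as little-endian, the first byte is least significant, giving 0x913ECD37.

0x913ECD37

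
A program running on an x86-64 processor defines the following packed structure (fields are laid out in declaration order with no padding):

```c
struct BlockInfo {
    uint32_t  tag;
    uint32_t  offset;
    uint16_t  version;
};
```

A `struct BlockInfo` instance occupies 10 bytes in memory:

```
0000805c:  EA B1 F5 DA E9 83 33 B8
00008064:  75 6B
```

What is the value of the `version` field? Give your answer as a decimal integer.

`version` follows `tag` (4 B), `offset` (4 B), so it starts at offset 4 + 4 = 8 and occupies 2 bytes.
Bytes at offsets 8..9: 75 6B.
Little-endian: lowest address holds the least-significant byte.
Reassemble most-significant byte first: 6B 75 → 0x6B75.
0x6B75 = 27509.

27509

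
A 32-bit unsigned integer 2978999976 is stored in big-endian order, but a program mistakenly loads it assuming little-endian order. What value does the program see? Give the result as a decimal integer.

2978999976 in 32-bit hexadecimal is 0xB18FEEA8.
Stored big-endian, the bytes at ascending addresses are B1 8F EE A8.
Read back as little-endian, the first byte is least significant, giving 0xA8EE8FB1.
0xA8EE8FB1 = 2834206641.

2834206641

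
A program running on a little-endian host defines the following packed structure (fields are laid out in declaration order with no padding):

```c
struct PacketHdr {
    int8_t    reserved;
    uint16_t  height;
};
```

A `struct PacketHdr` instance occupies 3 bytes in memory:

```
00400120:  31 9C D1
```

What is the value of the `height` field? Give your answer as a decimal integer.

53660

`height` follows `reserved` (1 byte), so it starts at byte offset 1 and occupies 2 bytes.
Bytes at offsets 1..2: 9C D1.
Little-endian: lowest address holds the least-significant byte.
Reassemble most-significant byte first: D1 9C → 0xD19C.
0xD19C = 53660.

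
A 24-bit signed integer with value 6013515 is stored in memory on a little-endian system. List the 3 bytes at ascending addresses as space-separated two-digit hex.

4B C2 5B

6013515 in hexadecimal, padded to 24 bits, is 0x5BC24B.
Split into bytes (most-significant first): 5B C2 4B.
In little-endian order the low byte comes first in memory.
So at ascending addresses the bytes are 4B C2 5B.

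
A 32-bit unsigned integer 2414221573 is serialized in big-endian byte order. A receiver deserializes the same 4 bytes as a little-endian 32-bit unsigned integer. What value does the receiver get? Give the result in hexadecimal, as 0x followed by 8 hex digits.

2414221573 in 32-bit hexadecimal is 0x8FE61905.
Stored big-endian, the bytes at ascending addresses are 8F E6 19 05.
Read back as little-endian, the first byte is least significant, giving 0x0519E68F.

0x0519E68F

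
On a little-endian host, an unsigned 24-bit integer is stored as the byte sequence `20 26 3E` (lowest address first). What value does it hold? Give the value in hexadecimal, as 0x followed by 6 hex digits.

0x3E2620

Little-endian stores the least-significant byte at the lowest address.
Reassemble most-significant byte first: 3E 26 20 → 0x3E2620.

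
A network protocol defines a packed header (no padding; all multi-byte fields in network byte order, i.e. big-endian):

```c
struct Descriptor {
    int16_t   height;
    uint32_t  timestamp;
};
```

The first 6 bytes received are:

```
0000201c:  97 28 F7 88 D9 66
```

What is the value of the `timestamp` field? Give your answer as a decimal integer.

4152940902

`timestamp` follows `height` (2 bytes), so it starts at byte offset 2 and occupies 4 bytes.
Bytes at offsets 2..5: F7 88 D9 66.
Big-endian stores the most-significant byte at the lowest address.
The bytes are already most-significant first: 0xF788D966.
0xF788D966 = 4152940902.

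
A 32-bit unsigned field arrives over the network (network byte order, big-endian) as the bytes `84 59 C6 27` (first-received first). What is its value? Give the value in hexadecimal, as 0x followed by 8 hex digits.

0x8459C627

In big-endian order the high byte comes first in memory.
The bytes are already most-significant first: 0x8459C627.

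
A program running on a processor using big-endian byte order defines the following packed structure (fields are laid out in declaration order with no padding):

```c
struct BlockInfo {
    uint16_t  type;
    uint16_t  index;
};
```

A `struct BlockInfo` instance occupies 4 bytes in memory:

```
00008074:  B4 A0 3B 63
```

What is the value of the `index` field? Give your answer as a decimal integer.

`index` follows `type` (2 bytes), so it starts at byte offset 2 and occupies 2 bytes.
Bytes at offsets 2..3: 3B 63.
Big-endian stores the most-significant byte at the lowest address.
The bytes are already most-significant first: 0x3B63.
0x3B63 = 15203.

15203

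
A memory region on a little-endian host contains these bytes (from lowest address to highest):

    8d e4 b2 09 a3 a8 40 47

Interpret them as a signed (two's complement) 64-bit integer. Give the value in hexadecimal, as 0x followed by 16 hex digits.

Little-endian stores the least-significant byte at the lowest address.
Reassemble most-significant byte first: 47 40 A8 A3 09 B2 E4 8D → 0x4740A8A309B2E48D.

0x4740A8A309B2E48D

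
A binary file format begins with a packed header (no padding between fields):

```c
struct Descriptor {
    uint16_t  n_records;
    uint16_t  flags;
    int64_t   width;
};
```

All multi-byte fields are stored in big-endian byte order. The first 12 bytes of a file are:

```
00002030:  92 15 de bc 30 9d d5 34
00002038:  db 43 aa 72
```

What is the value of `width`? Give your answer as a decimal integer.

3503190508157774450

`width` follows `n_records` (2 B), `flags` (2 B), so it starts at offset 2 + 2 = 4 and occupies 8 bytes.
Bytes at offsets 4..11: 30 9D D5 34 DB 43 AA 72.
In big-endian order the high byte comes first in memory.
The bytes are already most-significant first: 0x309DD534DB43AA72.
0x309DD534DB43AA72 = 3503190508157774450.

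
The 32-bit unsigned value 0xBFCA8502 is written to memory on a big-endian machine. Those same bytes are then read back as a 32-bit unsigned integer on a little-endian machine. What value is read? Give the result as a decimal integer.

Stored big-endian, the bytes at ascending addresses are BF CA 85 02.
Read back as little-endian, the first byte is least significant, giving 0x0285CABF.
0x0285CABF = 42322623.

42322623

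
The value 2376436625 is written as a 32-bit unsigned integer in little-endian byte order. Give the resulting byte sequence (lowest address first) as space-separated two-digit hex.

2376436625 in hexadecimal, padded to 32 bits, is 0x8DA58B91.
Split into bytes (most-significant first): 8D A5 8B 91.
In little-endian order the low byte comes first in memory.
So at ascending addresses the bytes are 91 8B A5 8D.

91 8B A5 8D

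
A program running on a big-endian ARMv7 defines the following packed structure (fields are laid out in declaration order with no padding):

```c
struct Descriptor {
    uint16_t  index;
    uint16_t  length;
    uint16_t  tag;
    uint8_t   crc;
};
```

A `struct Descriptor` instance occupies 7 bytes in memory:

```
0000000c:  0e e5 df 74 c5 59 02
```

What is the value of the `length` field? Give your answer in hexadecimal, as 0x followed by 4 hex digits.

0xDF74

`length` follows `index` (2 bytes), so it starts at byte offset 2 and occupies 2 bytes.
Bytes at offsets 2..3: DF 74.
In big-endian order the high byte comes first in memory.
The bytes are already most-significant first: 0xDF74.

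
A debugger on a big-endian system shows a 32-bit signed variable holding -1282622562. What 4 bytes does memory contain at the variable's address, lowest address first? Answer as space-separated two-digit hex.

B3 8C BB 9E

Two's complement of -1282622562 in 32 bits: 1282622562 = 0x4C734462; invert → 0xB38CBB9D; add 1 → 0xB38CBB9E.
Split into bytes (most-significant first): B3 8C BB 9E.
Big-endian: lowest address holds the most-significant byte.
So the memory order matches the most-significant-first order: B3 8C BB 9E.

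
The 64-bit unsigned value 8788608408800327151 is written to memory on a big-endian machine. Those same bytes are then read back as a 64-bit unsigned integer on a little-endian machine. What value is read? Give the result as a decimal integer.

17290882083235362681

8788608408800327151 in 64-bit hexadecimal is 0x79F768C8A48DF5EF.
Stored big-endian, the bytes at ascending addresses are 79 F7 68 C8 A4 8D F5 EF.
Read back as little-endian, the first byte is least significant, giving 0xEFF58DA4C868F779.
0xEFF58DA4C868F779 = 17290882083235362681.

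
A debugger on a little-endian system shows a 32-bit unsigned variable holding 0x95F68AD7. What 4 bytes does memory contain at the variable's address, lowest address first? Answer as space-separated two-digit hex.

Split into bytes (most-significant first): 95 F6 8A D7.
Little-endian: lowest address holds the least-significant byte.
So at ascending addresses the bytes are D7 8A F6 95.

D7 8A F6 95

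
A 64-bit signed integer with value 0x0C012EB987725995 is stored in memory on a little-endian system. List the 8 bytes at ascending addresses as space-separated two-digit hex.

Split into bytes (most-significant first): 0C 01 2E B9 87 72 59 95.
In little-endian order the low byte comes first in memory.
So at ascending addresses the bytes are 95 59 72 87 B9 2E 01 0C.

95 59 72 87 B9 2E 01 0C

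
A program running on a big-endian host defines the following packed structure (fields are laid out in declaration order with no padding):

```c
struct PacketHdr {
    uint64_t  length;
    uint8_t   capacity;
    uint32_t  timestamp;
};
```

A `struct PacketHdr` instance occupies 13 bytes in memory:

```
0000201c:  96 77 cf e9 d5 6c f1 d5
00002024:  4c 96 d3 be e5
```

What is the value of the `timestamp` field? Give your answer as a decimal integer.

`timestamp` follows `length` (8 B), `capacity` (1 B), so it starts at offset 8 + 1 = 9 and occupies 4 bytes.
Bytes at offsets 9..12: 96 D3 BE E5.
Big-endian: lowest address holds the most-significant byte.
The bytes are already most-significant first: 0x96D3BEE5.
0x96D3BEE5 = 2530459365.

2530459365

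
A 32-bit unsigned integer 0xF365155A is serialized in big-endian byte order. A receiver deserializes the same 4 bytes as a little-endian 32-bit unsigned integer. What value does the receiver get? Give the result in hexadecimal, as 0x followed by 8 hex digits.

0x5A1565F3

Stored big-endian, the bytes at ascending addresses are F3 65 15 5A.
Read back as little-endian, the first byte is least significant, giving 0x5A1565F3.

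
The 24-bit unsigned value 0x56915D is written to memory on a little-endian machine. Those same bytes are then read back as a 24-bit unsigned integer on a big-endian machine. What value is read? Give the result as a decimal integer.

Stored little-endian, the bytes at ascending addresses are 5D 91 56.
Read back as big-endian, the last byte is least significant, giving 0x5D9156.
0x5D9156 = 6132054.

6132054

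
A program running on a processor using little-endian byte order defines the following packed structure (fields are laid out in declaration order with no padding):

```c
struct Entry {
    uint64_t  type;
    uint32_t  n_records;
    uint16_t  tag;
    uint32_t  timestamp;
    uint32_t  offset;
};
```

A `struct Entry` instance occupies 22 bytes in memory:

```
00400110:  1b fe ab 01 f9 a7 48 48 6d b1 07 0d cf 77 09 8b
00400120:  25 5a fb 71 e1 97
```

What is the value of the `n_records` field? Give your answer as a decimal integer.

218607981

`n_records` follows `type` (8 bytes), so it starts at byte offset 8 and occupies 4 bytes.
Bytes at offsets 8..11: 6D B1 07 0D.
Little-endian stores the least-significant byte at the lowest address.
Reassemble most-significant byte first: 0D 07 B1 6D → 0x0D07B16D.
0x0D07B16D = 218607981.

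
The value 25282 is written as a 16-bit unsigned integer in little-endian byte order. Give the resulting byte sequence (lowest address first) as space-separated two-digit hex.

C2 62

25282 in hexadecimal, padded to 16 bits, is 0x62C2.
Split into bytes (most-significant first): 62 C2.
In little-endian order the low byte comes first in memory.
So at ascending addresses the bytes are C2 62.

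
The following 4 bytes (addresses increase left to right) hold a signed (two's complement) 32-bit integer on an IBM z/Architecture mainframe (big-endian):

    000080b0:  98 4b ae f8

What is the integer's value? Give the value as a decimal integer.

-1739870472

Big-endian: lowest address holds the most-significant byte.
The bytes are already most-significant first: 0x984BAEF8.
Top bit is set, so as a signed 32-bit value this is 0x984BAEF8 − 2^32 = -1739870472.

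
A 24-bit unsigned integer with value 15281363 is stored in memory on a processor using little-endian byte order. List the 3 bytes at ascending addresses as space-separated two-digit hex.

D3 2C E9

15281363 in hexadecimal, padded to 24 bits, is 0xE92CD3.
Split into bytes (most-significant first): E9 2C D3.
In little-endian order the low byte comes first in memory.
So at ascending addresses the bytes are D3 2C E9.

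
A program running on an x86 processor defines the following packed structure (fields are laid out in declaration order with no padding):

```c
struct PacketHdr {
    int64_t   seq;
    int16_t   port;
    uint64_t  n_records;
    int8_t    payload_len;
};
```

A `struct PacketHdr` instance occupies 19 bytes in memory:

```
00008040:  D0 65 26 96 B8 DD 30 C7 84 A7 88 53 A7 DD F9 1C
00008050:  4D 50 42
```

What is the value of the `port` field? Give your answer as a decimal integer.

`port` follows `seq` (8 bytes), so it starts at byte offset 8 and occupies 2 bytes.
Bytes at offsets 8..9: 84 A7.
In little-endian order the low byte comes first in memory.
Reassemble most-significant byte first: A7 84 → 0xA784.
Top bit is set, so as a signed 16-bit value this is 0xA784 − 2^16 = -22652.

-22652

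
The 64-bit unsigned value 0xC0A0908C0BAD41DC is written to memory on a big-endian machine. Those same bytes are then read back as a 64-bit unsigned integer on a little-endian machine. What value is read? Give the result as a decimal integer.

15871156826944872640

Stored big-endian, the bytes at ascending addresses are C0 A0 90 8C 0B AD 41 DC.
Read back as little-endian, the first byte is least significant, giving 0xDC41AD0B8C90A0C0.
0xDC41AD0B8C90A0C0 = 15871156826944872640.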